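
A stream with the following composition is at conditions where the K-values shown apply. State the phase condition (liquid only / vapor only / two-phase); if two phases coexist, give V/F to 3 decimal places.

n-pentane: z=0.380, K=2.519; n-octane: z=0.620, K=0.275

two-phase, V/F = 0.116

ΣzᵢKᵢ = 1.128; Σzᵢ/Kᵢ = 2.405.
Both exceed 1, so a two-phase solution exists.
Rachford–Rice: g(ψ) = Σ zᵢ(Kᵢ−1)/(1+ψ(Kᵢ−1)) = 0.
Binary case is linear: z₁(K₁−1)(1+ψ(K₂−1)) + z₂(K₂−1)(1+ψ(K₁−1)) = 0
⇒ ψ = [z₁(K₁−1)+z₂(K₂−1)] / [−(K₁−1)(K₂−1)] = 0.1277/1.1013 = 0.116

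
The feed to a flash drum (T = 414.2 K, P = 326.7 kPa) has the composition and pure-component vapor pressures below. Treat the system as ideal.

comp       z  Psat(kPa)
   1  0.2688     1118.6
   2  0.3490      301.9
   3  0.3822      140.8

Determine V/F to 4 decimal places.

Raoult's law: Kᵢ = Pᵢˢᵃᵗ/P = Pᵢˢᵃᵗ/326.7.
  K_1 = 1118.6/326.7 = 3.423936, K_2 = 301.9/326.7 = 0.924089, K_3 = 140.8/326.7 = 0.430976
Newton iteration, V/F⁰ = 0.3:
  V/F = 0.3000: g = 0.08788, g' = -0.7115 → V/F = 0.4235
  V/F = 0.4235: g = 0.00760, g' = -0.6015 → V/F = 0.4362
Converged at V/F = 0.4362.

V/F = 0.4362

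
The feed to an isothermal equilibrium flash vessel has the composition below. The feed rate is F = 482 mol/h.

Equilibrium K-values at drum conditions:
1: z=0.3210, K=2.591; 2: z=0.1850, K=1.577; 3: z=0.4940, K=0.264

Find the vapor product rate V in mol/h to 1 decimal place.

V = 127.8 mol/h

Newton–Raphson from V/F = 0.5:
  V/F = 0.5000: g = -0.20801, g' = -0.9591 → V/F = 0.2831
  V/F = 0.2831: g = -0.01543, g' = -0.8588 → V/F = 0.2652
Converged at V/F = 0.2652.
Then V = V/F·F = 0.2652·482 = 127.8 mol/h and L = F − V = 354.2 mol/h.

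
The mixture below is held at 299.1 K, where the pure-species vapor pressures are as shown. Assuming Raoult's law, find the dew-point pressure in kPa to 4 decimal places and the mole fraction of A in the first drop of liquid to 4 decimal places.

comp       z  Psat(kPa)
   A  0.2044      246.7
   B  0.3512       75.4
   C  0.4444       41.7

Pdew = 61.9447 kPa, x_A = 0.0513

At the dew point ψ → 1, so Σzᵢ/Kᵢ = 1 with Kᵢ = Pᵢˢᵃᵗ/P ⇒ 1/P = Σzᵢ/Pᵢˢᵃᵗ.
1/P = 0.2044/246.7 + 0.3512/75.4 + 0.4444/41.7 = 0.0161434 ⇒ P = 61.9447 kPa
xᵢ = zᵢP/Pᵢˢᵃᵗ ⇒ x_A = 0.2044·61.9447/246.7 = 0.0513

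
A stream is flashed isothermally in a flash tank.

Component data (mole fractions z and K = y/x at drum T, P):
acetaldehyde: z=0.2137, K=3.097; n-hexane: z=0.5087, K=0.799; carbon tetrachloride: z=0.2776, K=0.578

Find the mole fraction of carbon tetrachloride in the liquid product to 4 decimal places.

x_carbon tetrachloride = 0.3303

Let ψ = V/F and solve Σ zᵢ(Kᵢ−1)/(1+ψ(Kᵢ−1)) = 0.
g(0) = ΣzᵢKᵢ − 1 = 0.2287 and g(1) = 1 − Σzᵢ/Kᵢ = -0.1859, so a root lies in (0, 1).
Newton iteration, ψ⁰ = 0.37:
  ψ = 0.3700: g = 0.00305, g' = -0.3914 → ψ = 0.3778
  ψ = 0.3778: g = 0.00002, g' = -0.3866 → ψ = 0.3779
Converged at ψ = 0.3779.
Compositions from xᵢ = zᵢ/(1+ψ(Kᵢ−1)), yᵢ = Kᵢxᵢ:
  acetaldehyde: x = 0.1192, y = 0.3693
  n-hexane: x = 0.5505, y = 0.4399
  carbon tetrachloride: x = 0.3303, y = 0.1909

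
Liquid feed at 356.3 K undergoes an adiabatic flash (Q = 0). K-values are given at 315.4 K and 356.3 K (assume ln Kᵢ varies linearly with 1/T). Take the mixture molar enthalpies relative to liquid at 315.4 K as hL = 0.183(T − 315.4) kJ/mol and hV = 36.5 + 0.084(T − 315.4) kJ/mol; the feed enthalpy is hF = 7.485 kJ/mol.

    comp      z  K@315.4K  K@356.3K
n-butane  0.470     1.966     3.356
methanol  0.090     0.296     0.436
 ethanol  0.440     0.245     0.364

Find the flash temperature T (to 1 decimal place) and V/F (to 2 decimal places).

Adiabatic flash: solve Rachford–Rice at each trial T, then check hF = ψ·hV(T) + (1−ψ)·hL(T).
  T = 315.4 K: K = (1.966, 0.296, 0.245), RR gives ψ = 0.081, H_out = 2.959 kJ/mol
  T = 356.3 K: K = (3.356, 0.436, 0.364), RR gives ψ = 0.528, H_out = 24.614 kJ/mol
  T = 335.9 K: K = (2.612, 0.364, 0.302), RR gives ψ = 0.355, H_out = 15.989 kJ/mol
  T = 325.6 K: K = (2.275, 0.329, 0.273), RR gives ψ = 0.239, H_out = 10.356 kJ/mol
  T = 320.5 K: K = (2.117, 0.312, 0.259), RR gives ψ = 0.168, H_out = 6.965 kJ/mol
  T = 323.1 K: K = (2.197, 0.321, 0.266), RR gives ψ = 0.206, H_out = 8.757 kJ/mol
  T = 321.8 K: K = (2.157, 0.317, 0.262), RR gives ψ = 0.187, H_out = 7.879 kJ/mol
Linear interpolation between T = 320.5 (H_out = 6.965) and T = 321.8 (H_out = 7.879) on hF = 7.485 gives T ≈ 321.2 K, at which ψ = 0.18.

T = 321.2 K, V/F = 0.18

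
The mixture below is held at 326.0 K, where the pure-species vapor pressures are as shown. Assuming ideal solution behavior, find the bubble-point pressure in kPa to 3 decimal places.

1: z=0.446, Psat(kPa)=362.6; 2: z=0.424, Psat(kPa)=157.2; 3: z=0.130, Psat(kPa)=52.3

At the bubble point ψ → 0, so ΣzᵢKᵢ = 1 with Kᵢ = Pᵢˢᵃᵗ/P ⇒ P = ΣzᵢPᵢˢᵃᵗ.
P = 0.446·362.6 + 0.424·157.2 + 0.130·52.3 = 235.171 kPa

Pbub = 235.171 kPa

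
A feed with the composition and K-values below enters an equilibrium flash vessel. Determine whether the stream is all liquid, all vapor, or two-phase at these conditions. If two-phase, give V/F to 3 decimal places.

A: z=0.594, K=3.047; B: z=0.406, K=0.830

ΣzᵢKᵢ = 2.147; Σzᵢ/Kᵢ = 0.684.
Since Σzᵢ/Kᵢ < 1 the mixture is above its dew point — single vapor phase.

all vapor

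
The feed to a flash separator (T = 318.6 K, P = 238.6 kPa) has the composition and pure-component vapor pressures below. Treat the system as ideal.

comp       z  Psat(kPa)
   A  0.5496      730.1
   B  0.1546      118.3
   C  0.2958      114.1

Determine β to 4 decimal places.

Raoult's law: Kᵢ = Pᵢˢᵃᵗ/P = Pᵢˢᵃᵗ/238.6.
  K_A = 730.1/238.6 = 3.059933, K_B = 118.3/238.6 = 0.495809, K_C = 114.1/238.6 = 0.478206
Material balance + equilibrium reduce to Σ zᵢ(Kᵢ−1)/(1+β(Kᵢ−1)) = 0.
Feasibility: ΣzᵢKᵢ = 1.8998, Σzᵢ/Kᵢ = 1.1100 — both > 1, two phases present.
Newton–Raphson from β = 0.5:
  β = 0.5000: g = 0.24466, g' = -0.7836 → β = 0.8122
  β = 0.8122: g = 0.02365, g' = -0.6817 → β = 0.8469
  β = 0.8469: g = -0.00010, g' = -0.6879 → β = 0.8468
Converged at β = 0.8468.

β = 0.8468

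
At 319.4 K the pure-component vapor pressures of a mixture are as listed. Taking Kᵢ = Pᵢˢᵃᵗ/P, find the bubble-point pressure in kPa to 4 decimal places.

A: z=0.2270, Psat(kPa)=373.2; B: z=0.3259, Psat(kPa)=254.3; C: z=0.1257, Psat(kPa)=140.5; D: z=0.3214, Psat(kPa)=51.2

At the bubble point ψ → 0, so ΣzᵢKᵢ = 1 with Kᵢ = Pᵢˢᵃᵗ/P ⇒ P = ΣzᵢPᵢˢᵃᵗ.
P = 0.2270·373.2 + 0.3259·254.3 + 0.1257·140.5 + 0.3214·51.2 = 201.7093 kPa

Pbub = 201.7093 kPa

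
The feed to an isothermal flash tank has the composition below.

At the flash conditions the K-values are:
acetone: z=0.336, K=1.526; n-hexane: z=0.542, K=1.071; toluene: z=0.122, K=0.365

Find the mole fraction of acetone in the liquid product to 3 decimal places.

Let ψ = V/F and solve Σ zᵢ(Kᵢ−1)/(1+ψ(Kᵢ−1)) = 0.
g(0) = ΣzᵢKᵢ − 1 = 0.138 and g(1) = 1 − Σzᵢ/Kᵢ = -0.060, so a root lies in (0, 1).
Newton–Raphson from ψ = 0.5:
  ψ = 0.500: g = 0.0636, g' = -0.166 → ψ = 0.882
  ψ = 0.882: g = -0.0192, g' = -0.300 → ψ = 0.818
  ψ = 0.818: g = -0.0013, g' = -0.261 → ψ = 0.813
Converged at ψ = 0.813.
Compositions from xᵢ = zᵢ/(1+ψ(Kᵢ−1)), yᵢ = Kᵢxᵢ:
  acetone: x = 0.235, y = 0.359
  n-hexane: x = 0.512, y = 0.549
  toluene: x = 0.252, y = 0.092

x_acetone = 0.235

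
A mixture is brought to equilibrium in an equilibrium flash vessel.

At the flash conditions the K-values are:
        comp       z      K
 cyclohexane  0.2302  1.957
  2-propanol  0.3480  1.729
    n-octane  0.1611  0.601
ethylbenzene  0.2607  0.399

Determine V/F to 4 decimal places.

Rachford–Rice: g(V/F) = Σ zᵢ(Kᵢ−1)/(1+V/F(Kᵢ−1)) = 0.
g(0) = ΣzᵢKᵢ − 1 = 0.2530 and g(1) = 1 − Σzᵢ/Kᵢ = -0.2403, so a root lies in (0, 1).
Newton–Raphson from V/F = 0.5:
  V/F = 0.5000: g = 0.03064, g' = -0.4283 → V/F = 0.5715
  V/F = 0.5715: g = -0.00044, g' = -0.4418 → V/F = 0.5705
Converged at V/F = 0.5705.

V/F = 0.5705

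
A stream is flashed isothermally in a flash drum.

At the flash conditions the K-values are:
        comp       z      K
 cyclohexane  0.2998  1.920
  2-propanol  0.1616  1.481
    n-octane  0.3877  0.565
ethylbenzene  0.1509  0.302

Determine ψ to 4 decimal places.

Rachford–Rice: g(ψ) = Σ zᵢ(Kᵢ−1)/(1+ψ(Kᵢ−1)) = 0.
Check two-phase: ΣzᵢKᵢ = 1.0796 > 1 and Σzᵢ/Kᵢ = 1.4511 > 1, so g(0) = 0.0796 > 0 and g(1) = -0.4511 < 0.
Newton iteration, ψ⁰ = 0.68:
  ψ = 0.6800: g = -0.21174, g' = -0.5316 → ψ = 0.2817
  ψ = 0.2817: g = -0.03580, g' = -0.3982 → ψ = 0.1918
Converged at ψ = 0.1918.

ψ = 0.1918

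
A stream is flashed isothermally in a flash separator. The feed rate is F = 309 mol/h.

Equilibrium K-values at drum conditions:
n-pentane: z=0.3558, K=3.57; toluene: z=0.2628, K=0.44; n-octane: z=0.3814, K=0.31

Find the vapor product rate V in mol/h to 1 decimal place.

Material balance + equilibrium reduce to Σ zᵢ(Kᵢ−1)/(1+V/F(Kᵢ−1)) = 0.
Check two-phase: ΣzᵢKᵢ = 1.5041 > 1 and Σzᵢ/Kᵢ = 1.9273 > 1, so g(0) = 0.5041 > 0 and g(1) = -0.9273 < 0.
Iterate (Newton) starting at V/F = 0.5:
  V/F = 0.5000: g = -0.20600, g' = -1.0323 → V/F = 0.3004
  V/F = 0.3004: g = 0.00706, g' = -1.1564 → V/F = 0.3066
Converged at V/F = 0.3066.
Then V = V/F·F = 0.3066·309 = 94.7 mol/h and L = F − V = 214.3 mol/h.

V = 94.7 mol/h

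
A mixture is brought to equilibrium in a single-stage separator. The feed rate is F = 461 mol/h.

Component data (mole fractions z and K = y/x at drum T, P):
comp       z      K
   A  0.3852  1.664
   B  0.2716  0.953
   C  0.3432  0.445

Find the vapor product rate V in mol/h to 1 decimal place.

Let β = V/F and solve Σ zᵢ(Kᵢ−1)/(1+β(Kᵢ−1)) = 0.
Check two-phase: ΣzᵢKᵢ = 1.0525 > 1 and Σzᵢ/Kᵢ = 1.2877 > 1, so g(0) = 0.0525 > 0 and g(1) = -0.2877 < 0.
Newton–Raphson from β = 0.43:
  β = 0.4300: g = -0.06425, g' = -0.2858 → β = 0.2052
  β = 0.2052: g = -0.00274, g' = -0.2668 → β = 0.1949
Converged at β = 0.1949.
Then V = β·F = 0.1949·461 = 89.9 mol/h and L = F − V = 371.1 mol/h.

V = 89.9 mol/h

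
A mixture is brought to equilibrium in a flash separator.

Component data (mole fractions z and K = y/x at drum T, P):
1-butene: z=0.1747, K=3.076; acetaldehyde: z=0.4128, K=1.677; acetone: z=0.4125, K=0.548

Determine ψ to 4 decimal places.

ψ = 0.8646

Let ψ = V/F and solve Σ zᵢ(Kᵢ−1)/(1+ψ(Kᵢ−1)) = 0.
g(0) = ΣzᵢKᵢ − 1 = 0.4557 and g(1) = 1 − Σzᵢ/Kᵢ = -0.0557, so a root lies in (0, 1).
Newton iteration, ψ⁰ = 0.55:
  ψ = 0.5500: g = 0.12484, g' = -0.4139 → ψ = 0.8516
  ψ = 0.8516: g = 0.00514, g' = -0.3972 → ψ = 0.8646
Converged at ψ = 0.8646.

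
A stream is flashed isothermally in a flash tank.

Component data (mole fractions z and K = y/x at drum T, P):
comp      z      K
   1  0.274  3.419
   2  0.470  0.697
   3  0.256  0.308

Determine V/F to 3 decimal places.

Newton iteration, V/F⁰ = 0.5:
  V/F = 0.500: g = -0.1387, g' = -0.675 → V/F = 0.294
  V/F = 0.294: g = 0.0082, g' = -0.792 → V/F = 0.305
Converged at V/F = 0.305.

V/F = 0.305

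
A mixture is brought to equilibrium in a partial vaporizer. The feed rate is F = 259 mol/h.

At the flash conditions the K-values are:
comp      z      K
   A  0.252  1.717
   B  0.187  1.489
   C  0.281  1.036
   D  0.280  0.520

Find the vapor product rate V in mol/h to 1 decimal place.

V = 176.6 mol/h

Material balance + equilibrium reduce to Σ zᵢ(Kᵢ−1)/(1+V/F(Kᵢ−1)) = 0.
Check two-phase: ΣzᵢKᵢ = 1.148 > 1 and Σzᵢ/Kᵢ = 1.082 > 1, so g(0) = 0.148 > 0 and g(1) = -0.082 < 0.
Newton iteration, V/F⁰ = 0.5:
  V/F = 0.500: g = 0.0396, g' = -0.211 → V/F = 0.687
  V/F = 0.687: g = -0.0013, g' = -0.227 → V/F = 0.682
Converged at V/F = 0.682.
Then V = V/F·F = 0.6819·259 = 176.6 mol/h and L = F − V = 82.4 mol/h.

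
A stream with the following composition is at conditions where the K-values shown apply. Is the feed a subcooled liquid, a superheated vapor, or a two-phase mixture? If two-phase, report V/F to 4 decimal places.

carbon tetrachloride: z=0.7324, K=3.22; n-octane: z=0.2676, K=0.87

superheated vapor

ΣzᵢKᵢ = 2.5911; Σzᵢ/Kᵢ = 0.5350.
Since Σzᵢ/Kᵢ < 1 the mixture is above its dew point — single vapor phase.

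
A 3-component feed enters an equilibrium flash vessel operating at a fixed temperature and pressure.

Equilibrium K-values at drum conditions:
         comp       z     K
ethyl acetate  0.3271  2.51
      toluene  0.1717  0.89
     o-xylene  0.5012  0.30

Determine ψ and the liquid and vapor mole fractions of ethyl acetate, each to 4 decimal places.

ψ = 0.1395, x_ethyl acetate = 0.2702, y_ethyl acetate = 0.6782

Material balance + equilibrium reduce to Σ zᵢ(Kᵢ−1)/(1+ψ(Kᵢ−1)) = 0.
Feasibility: ΣzᵢKᵢ = 1.1242, Σzᵢ/Kᵢ = 1.9939 — both > 1, two phases present.
Newton–Raphson from ψ = 0.69:
  ψ = 0.6900: g = -0.45715, g' = -1.1001 → ψ = 0.2745
  ψ = 0.2745: g = -0.10454, g' = -0.7513 → ψ = 0.1353
  ψ = 0.1353: g = 0.00341, g' = -0.8160 → ψ = 0.1395
Converged at ψ = 0.1395.
Compositions from xᵢ = zᵢ/(1+ψ(Kᵢ−1)), yᵢ = Kᵢxᵢ:
  ethyl acetate: x = 0.2702, y = 0.6782
  toluene: x = 0.1744, y = 0.1552
  o-xylene: x = 0.5554, y = 0.1666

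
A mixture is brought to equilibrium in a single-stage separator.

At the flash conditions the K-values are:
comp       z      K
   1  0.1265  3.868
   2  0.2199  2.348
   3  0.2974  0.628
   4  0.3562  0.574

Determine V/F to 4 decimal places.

V/F = 0.4947

Rachford–Rice: g(V/F) = Σ zᵢ(Kᵢ−1)/(1+V/F(Kᵢ−1)) = 0.
g(0) = ΣzᵢKᵢ − 1 = 0.3969 and g(1) = 1 − Σzᵢ/Kᵢ = -0.2205, so a root lies in (0, 1).
Newton iteration, V/F⁰ = 0.5:
  V/F = 0.5000: g = -0.00259, g' = -0.4847 → V/F = 0.4947
Converged at V/F = 0.4947.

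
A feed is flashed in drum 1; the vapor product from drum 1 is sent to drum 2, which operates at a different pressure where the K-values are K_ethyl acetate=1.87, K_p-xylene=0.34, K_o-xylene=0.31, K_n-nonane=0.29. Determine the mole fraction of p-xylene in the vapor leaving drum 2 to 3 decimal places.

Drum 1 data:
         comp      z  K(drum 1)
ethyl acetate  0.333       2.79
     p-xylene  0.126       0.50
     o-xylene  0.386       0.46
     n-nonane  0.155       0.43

y_p-xylene (drum 2) = 0.038

Drum 1:
Material balance + equilibrium reduce to Σ zᵢ(Kᵢ−1)/(1+ψ₁(Kᵢ−1)) = 0.
g(0) = ΣzᵢKᵢ − 1 = 0.236 and g(1) = 1 − Σzᵢ/Kᵢ = -0.571, so a root lies in (0, 1).
Iterate (Newton) starting at ψ₁ = 0.5:
  ψ₁ = 0.500: g = -0.1786, g' = -0.663 → ψ₁ = 0.231
  ψ₁ = 0.231: g = 0.0109, g' = -0.788 → ψ₁ = 0.244
  ψ₁ = 0.244: g = 0.0001, g' = -0.775 → ψ₁ = 0.245
Converged at ψ₁ = 0.245.
Drum-1 compositions:
  ethyl acetate: x = 0.232, y = 0.646
  p-xylene: x = 0.144, y = 0.072
  o-xylene: x = 0.445, y = 0.205
  n-nonane: x = 0.180, y = 0.077
Drum-2 feed = drum-1 vapor: z₂ = (0.6462, 0.0718, 0.2046, 0.0774).
Drum 2:
Material balance + equilibrium reduce to Σ zᵢ(Kᵢ−1)/(1+ψ₂(Kᵢ−1)) = 0.
Check two-phase: ΣzᵢKᵢ = 1.319 > 1 and Σzᵢ/Kᵢ = 1.484 > 1, so g(0) = 0.319 > 0 and g(1) = -0.484 < 0.
Iterate (Newton) starting at ψ₂ = 0.4:
  ψ₂ = 0.400: g = 0.0809, g' = -0.589 → ψ₂ = 0.537
  ψ₂ = 0.537: g = -0.0036, g' = -0.650 → ψ₂ = 0.532
Converged at ψ₂ = 0.532.
  ethyl acetate: x = 0.442, y = 0.826
  p-xylene: x = 0.111, y = 0.038
  o-xylene: x = 0.323, y = 0.100
  n-nonane: x = 0.124, y = 0.036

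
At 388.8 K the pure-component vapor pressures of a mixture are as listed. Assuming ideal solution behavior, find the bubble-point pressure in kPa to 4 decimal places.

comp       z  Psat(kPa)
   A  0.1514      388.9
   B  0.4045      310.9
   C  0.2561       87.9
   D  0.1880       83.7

Pbub = 222.8853 kPa

At the bubble point ψ → 0, so ΣzᵢKᵢ = 1 with Kᵢ = Pᵢˢᵃᵗ/P ⇒ P = ΣzᵢPᵢˢᵃᵗ.
P = 0.1514·388.9 + 0.4045·310.9 + 0.2561·87.9 + 0.1880·83.7 = 222.8853 kPa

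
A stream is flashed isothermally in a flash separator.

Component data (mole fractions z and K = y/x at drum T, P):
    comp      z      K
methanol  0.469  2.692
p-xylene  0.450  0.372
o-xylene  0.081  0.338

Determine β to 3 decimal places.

β = 0.427

Material balance + equilibrium reduce to Σ zᵢ(Kᵢ−1)/(1+β(Kᵢ−1)) = 0.
Feasibility: ΣzᵢKᵢ = 1.457, Σzᵢ/Kᵢ = 1.624 — both > 1, two phases present.
Newton iteration, β⁰ = 0.5:
  β = 0.500: g = -0.0622, g' = -0.850 → β = 0.427
Converged at β = 0.427.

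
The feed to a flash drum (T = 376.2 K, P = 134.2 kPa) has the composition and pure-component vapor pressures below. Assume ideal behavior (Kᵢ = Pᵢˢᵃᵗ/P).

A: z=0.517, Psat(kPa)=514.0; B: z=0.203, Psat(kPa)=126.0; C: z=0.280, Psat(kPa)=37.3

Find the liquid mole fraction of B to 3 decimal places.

Raoult's law: Kᵢ = Pᵢˢᵃᵗ/P = Pᵢˢᵃᵗ/134.2.
  K_A = 514.0/134.2 = 3.83010, K_B = 126.0/134.2 = 0.93890, K_C = 37.3/134.2 = 0.27794
Let ψ = V/F and solve Σ zᵢ(Kᵢ−1)/(1+ψ(Kᵢ−1)) = 0.
Feasibility: ΣzᵢKᵢ = 2.249, Σzᵢ/Kᵢ = 1.359 — both > 1, two phases present.
Iterate (Newton) starting at ψ = 0.5:
  ψ = 0.500: g = 0.2766, g' = -1.068 → ψ = 0.759
  ψ = 0.759: g = 0.0045, g' = -1.133 → ψ = 0.763
Converged at ψ = 0.763.
Compositions from xᵢ = zᵢ/(1+ψ(Kᵢ−1)), yᵢ = Kᵢxᵢ:
  A: x = 0.164, y = 0.627
  B: x = 0.213, y = 0.200
  C: x = 0.623, y = 0.173

x_B = 0.213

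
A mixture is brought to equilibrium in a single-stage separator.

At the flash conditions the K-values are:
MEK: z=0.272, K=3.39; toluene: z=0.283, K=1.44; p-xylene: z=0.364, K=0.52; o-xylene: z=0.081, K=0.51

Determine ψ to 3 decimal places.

Newton–Raphson from ψ = 0.68:
  ψ = 0.680: g = 0.0246, g' = -0.486 → ψ = 0.731
Converged at ψ = 0.731.

ψ = 0.731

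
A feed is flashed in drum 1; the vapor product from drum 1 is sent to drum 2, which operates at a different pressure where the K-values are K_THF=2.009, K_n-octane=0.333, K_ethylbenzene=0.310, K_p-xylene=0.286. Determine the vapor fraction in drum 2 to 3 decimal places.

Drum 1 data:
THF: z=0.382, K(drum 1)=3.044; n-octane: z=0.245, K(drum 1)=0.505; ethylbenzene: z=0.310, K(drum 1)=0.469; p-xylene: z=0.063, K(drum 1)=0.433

Drum 1:
Material balance + equilibrium reduce to Σ zᵢ(Kᵢ−1)/(1+ψ₁(Kᵢ−1)) = 0.
Feasibility: ΣzᵢKᵢ = 1.459, Σzᵢ/Kᵢ = 1.417 — both > 1, two phases present.
Newton iteration, ψ₁⁰ = 0.5:
  ψ₁ = 0.500: g = -0.0490, g' = -0.698 → ψ₁ = 0.430
  ψ₁ = 0.430: g = 0.0011, g' = -0.731 → ψ₁ = 0.431
Converged at ψ₁ = 0.431.
Drum-1 compositions:
  THF: x = 0.203, y = 0.618
  n-octane: x = 0.312, y = 0.157
  ethylbenzene: x = 0.402, y = 0.189
  p-xylene: x = 0.083, y = 0.036
Drum-2 feed = drum-1 vapor: z₂ = (0.6180, 0.1573, 0.1886, 0.0361).
Drum 2:
Iterate (Newton) starting at ψ₂ = 0.42:
  ψ₂ = 0.420: g = 0.0722, g' = -0.661 → ψ₂ = 0.529
  ψ₂ = 0.529: g = -0.0020, g' = -0.705 → ψ₂ = 0.526
Converged at ψ₂ = 0.526.
  THF: x = 0.404, y = 0.811
  n-octane: x = 0.242, y = 0.081
  ethylbenzene: x = 0.296, y = 0.092
  p-xylene: x = 0.058, y = 0.017

V/F (drum 2) = 0.526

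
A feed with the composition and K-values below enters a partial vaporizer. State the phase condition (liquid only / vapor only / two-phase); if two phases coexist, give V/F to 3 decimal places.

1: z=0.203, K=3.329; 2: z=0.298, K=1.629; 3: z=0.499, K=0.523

ΣzᵢKᵢ = 1.422; Σzᵢ/Kᵢ = 1.198.
Both exceed 1, so a two-phase solution exists.
Material balance + equilibrium reduce to Σ zᵢ(Kᵢ−1)/(1+ψ(Kᵢ−1)) = 0.
Iterate (Newton) starting at ψ = 0.5:
  ψ = 0.500: g = 0.0485, g' = -0.499 → ψ = 0.597
  ψ = 0.597: g = 0.0012, g' = -0.477 → ψ = 0.600
Converged at ψ = 0.600.

two-phase, V/F = 0.600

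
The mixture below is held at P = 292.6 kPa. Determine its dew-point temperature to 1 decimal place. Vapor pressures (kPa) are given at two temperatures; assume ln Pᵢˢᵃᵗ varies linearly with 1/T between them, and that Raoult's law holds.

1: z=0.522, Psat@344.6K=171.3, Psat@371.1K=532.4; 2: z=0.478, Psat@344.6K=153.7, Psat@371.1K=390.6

T = 359.3 K

Dew-point temperature: Σzᵢ·P/Pᵢˢᵃᵗ(T) = 1. Interpolate ln Pᵢˢᵃᵗ = aᵢ + bᵢ/T.
  T = 344.6 K: ΣzᵢP/Pᵢˢᵃᵗ = 1.8016
  T = 371.1 K: ΣzᵢP/Pᵢˢᵃᵗ = 0.6450
  T = 357.9 K: ΣzᵢP/Pᵢˢᵃᵗ = 1.0543
  T = 364.5 K: ΣzᵢP/Pᵢˢᵃᵗ = 0.8207
  T = 361.2 K: ΣzᵢP/Pᵢˢᵃᵗ = 0.9290
  T = 359.5 K: ΣzᵢP/Pᵢˢᵃᵗ = 0.9913
Interpolating between 357.9 K and 359.5 K gives T ≈ 359.3 K.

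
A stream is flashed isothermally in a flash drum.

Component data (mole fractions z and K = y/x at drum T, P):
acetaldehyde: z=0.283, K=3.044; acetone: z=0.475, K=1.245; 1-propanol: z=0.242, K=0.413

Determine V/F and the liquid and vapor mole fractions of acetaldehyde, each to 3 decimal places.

Material balance + equilibrium reduce to Σ zᵢ(Kᵢ−1)/(1+V/F(Kᵢ−1)) = 0.
g(0) = ΣzᵢKᵢ − 1 = 0.553 and g(1) = 1 − Σzᵢ/Kᵢ = -0.060, so a root lies in (0, 1).
Newton iteration, V/F⁰ = 0.5:
  V/F = 0.500: g = 0.1887, g' = -0.479 → V/F = 0.894
  V/F = 0.894: g = 0.0011, g' = -0.536 → V/F = 0.896
Converged at V/F = 0.896.
Compositions from xᵢ = zᵢ/(1+V/F(Kᵢ−1)), yᵢ = Kᵢxᵢ:
  acetaldehyde: x = 0.100, y = 0.304
  acetone: x = 0.389, y = 0.485
  1-propanol: x = 0.511, y = 0.211

V/F = 0.896, x_acetaldehyde = 0.100, y_acetaldehyde = 0.304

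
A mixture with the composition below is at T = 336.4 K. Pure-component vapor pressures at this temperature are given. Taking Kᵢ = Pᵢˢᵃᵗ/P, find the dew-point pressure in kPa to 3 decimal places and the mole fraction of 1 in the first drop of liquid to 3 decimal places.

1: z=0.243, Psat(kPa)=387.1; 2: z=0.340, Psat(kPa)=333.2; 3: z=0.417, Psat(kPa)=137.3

At the dew point ψ → 1, so Σzᵢ/Kᵢ = 1 with Kᵢ = Pᵢˢᵃᵗ/P ⇒ 1/P = Σzᵢ/Pᵢˢᵃᵗ.
1/P = 0.243/387.1 + 0.340/333.2 + 0.417/137.3 = 0.004685 ⇒ P = 213.434 kPa
xᵢ = zᵢP/Pᵢˢᵃᵗ ⇒ x_1 = 0.243·213.434/387.1 = 0.134

Pdew = 213.434 kPa, x_1 = 0.134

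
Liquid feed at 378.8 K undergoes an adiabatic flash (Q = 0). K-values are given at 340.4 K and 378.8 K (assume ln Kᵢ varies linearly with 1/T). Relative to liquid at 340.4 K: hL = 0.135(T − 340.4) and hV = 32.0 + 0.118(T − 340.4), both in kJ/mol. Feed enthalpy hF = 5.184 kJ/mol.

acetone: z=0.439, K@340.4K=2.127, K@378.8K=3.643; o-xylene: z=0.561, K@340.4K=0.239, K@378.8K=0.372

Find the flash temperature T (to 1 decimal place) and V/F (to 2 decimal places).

T = 344.6 K, V/F = 0.14

Adiabatic flash: solve Rachford–Rice at each trial T, then check hF = ψ·hV(T) + (1−ψ)·hL(T).
  T = 340.4 K: K = (2.127, 0.239), RR gives ψ = 0.079, H_out = 2.531 kJ/mol
  T = 378.8 K: K = (3.643, 0.372), RR gives ψ = 0.487, H_out = 20.443 kJ/mol
  T = 359.6 K: K = (2.824, 0.302), RR gives ψ = 0.321, H_out = 12.763 kJ/mol
  T = 350.0 K: K = (2.460, 0.269), RR gives ψ = 0.217, H_out = 8.196 kJ/mol
  T = 345.2 K: K = (2.290, 0.254), RR gives ψ = 0.154, H_out = 5.548 kJ/mol
  T = 342.8 K: K = (2.208, 0.246), RR gives ψ = 0.118, H_out = 4.094 kJ/mol
Linear interpolation between T = 342.8 (H_out = 4.094) and T = 345.2 (H_out = 5.548) on hF = 5.184 gives T ≈ 344.6 K, at which ψ = 0.14.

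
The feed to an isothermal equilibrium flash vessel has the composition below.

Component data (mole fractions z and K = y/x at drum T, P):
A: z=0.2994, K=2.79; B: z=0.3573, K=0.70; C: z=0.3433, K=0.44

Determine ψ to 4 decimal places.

Let ψ = V/F and solve Σ zᵢ(Kᵢ−1)/(1+ψ(Kᵢ−1)) = 0.
g(0) = ΣzᵢKᵢ − 1 = 0.2365 and g(1) = 1 − Σzᵢ/Kᵢ = -0.3980, so a root lies in (0, 1).
Newton–Raphson from ψ = 0.5:
  ψ = 0.5000: g = -0.11031, g' = -0.5193 → ψ = 0.2876
  ψ = 0.2876: g = 0.00733, g' = -0.6095 → ψ = 0.2996
  ψ = 0.2996: g = 0.00005, g' = -0.6007 → ψ = 0.2997
Converged at ψ = 0.2997.

ψ = 0.2997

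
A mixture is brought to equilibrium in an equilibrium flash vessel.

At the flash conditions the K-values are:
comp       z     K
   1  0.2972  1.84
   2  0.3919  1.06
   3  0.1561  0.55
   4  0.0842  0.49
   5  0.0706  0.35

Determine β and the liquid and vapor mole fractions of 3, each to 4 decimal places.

Let β = V/F and solve Σ zᵢ(Kᵢ−1)/(1+β(Kᵢ−1)) = 0.
g(0) = ΣzᵢKᵢ − 1 = 0.1141 and g(1) = 1 − Σzᵢ/Kᵢ = -0.1886, so a root lies in (0, 1).
Newton–Raphson from β = 0.5:
  β = 0.5000: g = -0.01763, g' = -0.2629 → β = 0.4329
  β = 0.4329: g = -0.00023, g' = -0.2567 → β = 0.4321
Converged at β = 0.4321.
Compositions from xᵢ = zᵢ/(1+β(Kᵢ−1)), yᵢ = Kᵢxᵢ:
  1: x = 0.2181, y = 0.4012
  2: x = 0.3820, y = 0.4049
  3: x = 0.1938, y = 0.1066
  4: x = 0.1080, y = 0.0529
  5: x = 0.0982, y = 0.0344

β = 0.4321, x_3 = 0.1938, y_3 = 0.1066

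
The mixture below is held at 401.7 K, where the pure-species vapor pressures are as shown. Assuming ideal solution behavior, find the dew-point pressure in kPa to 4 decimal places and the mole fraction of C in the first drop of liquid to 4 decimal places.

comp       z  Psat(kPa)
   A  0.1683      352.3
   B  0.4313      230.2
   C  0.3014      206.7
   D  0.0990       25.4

Pdew = 129.7506 kPa, x_C = 0.1892

At the dew point ψ → 1, so Σzᵢ/Kᵢ = 1 with Kᵢ = Pᵢˢᵃᵗ/P ⇒ 1/P = Σzᵢ/Pᵢˢᵃᵗ.
1/P = 0.1683/352.3 + 0.4313/230.2 + 0.3014/206.7 + 0.0990/25.4 = 0.0077071 ⇒ P = 129.7506 kPa
xᵢ = zᵢP/Pᵢˢᵃᵗ ⇒ x_C = 0.3014·129.7506/206.7 = 0.1892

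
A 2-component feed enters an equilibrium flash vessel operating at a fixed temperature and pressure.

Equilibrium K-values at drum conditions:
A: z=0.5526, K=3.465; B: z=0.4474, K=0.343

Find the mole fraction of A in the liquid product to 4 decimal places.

x_A = 0.2104

Rachford–Rice: g(V/F) = Σ zᵢ(Kᵢ−1)/(1+V/F(Kᵢ−1)) = 0.
Check two-phase: ΣzᵢKᵢ = 2.0682 > 1 and Σzᵢ/Kᵢ = 1.4639 > 1, so g(0) = 1.0682 > 0 and g(1) = -0.4639 < 0.
Binary case is linear: z₁(K₁−1)(1+V/F(K₂−1)) + z₂(K₂−1)(1+V/F(K₁−1)) = 0
⇒ V/F = [z₁(K₁−1)+z₂(K₂−1)] / [−(K₁−1)(K₂−1)] = 1.06822/1.61950 = 0.6596
Compositions from xᵢ = zᵢ/(1+V/F(Kᵢ−1)), yᵢ = Kᵢxᵢ:
  A: x = 0.2104, y = 0.7292
  B: x = 0.7896, y = 0.2708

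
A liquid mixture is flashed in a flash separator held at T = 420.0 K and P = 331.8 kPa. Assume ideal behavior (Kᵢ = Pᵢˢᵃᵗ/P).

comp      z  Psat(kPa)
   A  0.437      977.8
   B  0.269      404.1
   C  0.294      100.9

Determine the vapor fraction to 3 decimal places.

ψ = 0.714

Raoult's law: Kᵢ = Pᵢˢᵃᵗ/P = Pᵢˢᵃᵗ/331.8.
  K_A = 977.8/331.8 = 2.94696, K_B = 404.1/331.8 = 1.21790, K_C = 100.9/331.8 = 0.30410
Material balance + equilibrium reduce to Σ zᵢ(Kᵢ−1)/(1+ψ(Kᵢ−1)) = 0.
g(0) = ΣzᵢKᵢ − 1 = 0.705 and g(1) = 1 − Σzᵢ/Kᵢ = -0.336, so a root lies in (0, 1).
Newton–Raphson from ψ = 0.36:
  ψ = 0.360: g = 0.2816, g' = -0.837 → ψ = 0.696
  ψ = 0.696: g = 0.0151, g' = -0.844 → ψ = 0.714
Converged at ψ = 0.714.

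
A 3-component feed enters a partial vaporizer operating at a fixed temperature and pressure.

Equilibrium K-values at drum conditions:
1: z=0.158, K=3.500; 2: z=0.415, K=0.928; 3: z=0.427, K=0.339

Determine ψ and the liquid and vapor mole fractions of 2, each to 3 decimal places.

ψ = 0.081, x_2 = 0.417, y_2 = 0.387

Rachford–Rice: g(ψ) = Σ zᵢ(Kᵢ−1)/(1+ψ(Kᵢ−1)) = 0.
g(0) = ΣzᵢKᵢ − 1 = 0.083 and g(1) = 1 − Σzᵢ/Kᵢ = -0.752, so a root lies in (0, 1).
Newton iteration, ψ⁰ = 0.46:
  ψ = 0.460: g = -0.2527, g' = -0.601 → ψ = 0.040
  ψ = 0.040: g = 0.0397, g' = -1.017 → ψ = 0.079
  ψ = 0.079: g = 0.0024, g' = -0.900 → ψ = 0.081
Converged at ψ = 0.081.
Compositions from xᵢ = zᵢ/(1+ψ(Kᵢ−1)), yᵢ = Kᵢxᵢ:
  1: x = 0.131, y = 0.460
  2: x = 0.417, y = 0.387
  3: x = 0.451, y = 0.153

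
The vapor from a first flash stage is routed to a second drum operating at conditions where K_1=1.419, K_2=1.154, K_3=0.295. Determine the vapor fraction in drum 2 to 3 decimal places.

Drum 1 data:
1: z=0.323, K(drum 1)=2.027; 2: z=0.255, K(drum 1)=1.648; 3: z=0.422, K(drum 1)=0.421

Drum 1:
Iterate (Newton) starting at ψ₁ = 0.5:
  ψ₁ = 0.500: g = 0.0001, g' = -0.490 → ψ₁ = 0.500
Converged at ψ₁ = 0.500.
Drum-1 compositions:
  1: x = 0.213, y = 0.433
  2: x = 0.193, y = 0.317
  3: x = 0.594, y = 0.250
Drum-2 feed = drum-1 vapor: z₂ = (0.4325, 0.3174, 0.2501).
Drum 2:
Let ψ₂ = V/F and solve Σ zᵢ(Kᵢ−1)/(1+ψ₂(Kᵢ−1)) = 0.
Feasibility: ΣzᵢKᵢ = 1.054, Σzᵢ/Kᵢ = 1.428 — both > 1, two phases present.
Iterate (Newton) starting at ψ₂ = 0.5:
  ψ₂ = 0.500: g = -0.0771, g' = -0.355 → ψ₂ = 0.283
  ψ₂ = 0.283: g = -0.0114, g' = -0.262 → ψ₂ = 0.239
  ψ₂ = 0.239: g = -0.0003, g' = -0.250 → ψ₂ = 0.238
Converged at ψ₂ = 0.238.
  1: x = 0.393, y = 0.558
  2: x = 0.306, y = 0.353
  3: x = 0.301, y = 0.089

V/F (drum 2) = 0.238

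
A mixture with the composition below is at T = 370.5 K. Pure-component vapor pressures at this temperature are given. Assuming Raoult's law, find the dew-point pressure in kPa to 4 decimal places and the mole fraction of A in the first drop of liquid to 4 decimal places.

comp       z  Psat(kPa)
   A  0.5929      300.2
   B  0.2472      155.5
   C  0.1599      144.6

At the dew point ψ → 1, so Σzᵢ/Kᵢ = 1 with Kᵢ = Pᵢˢᵃᵗ/P ⇒ 1/P = Σzᵢ/Pᵢˢᵃᵗ.
1/P = 0.5929/300.2 + 0.2472/155.5 + 0.1599/144.6 = 0.0046705 ⇒ P = 214.1082 kPa
xᵢ = zᵢP/Pᵢˢᵃᵗ ⇒ x_A = 0.5929·214.1082/300.2 = 0.4229

Pdew = 214.1082 kPa, x_A = 0.4229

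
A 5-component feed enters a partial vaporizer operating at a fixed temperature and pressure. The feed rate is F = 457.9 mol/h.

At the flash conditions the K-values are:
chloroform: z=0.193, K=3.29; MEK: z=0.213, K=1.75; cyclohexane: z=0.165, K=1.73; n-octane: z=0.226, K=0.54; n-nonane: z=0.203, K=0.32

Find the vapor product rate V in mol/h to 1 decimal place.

Newton iteration, ψ⁰ = 0.59:
  ψ = 0.590: g = 0.0097, g' = -0.636 → ψ = 0.605
Converged at ψ = 0.605.
Then V = ψ·F = 0.6052·457.9 = 277.1 mol/h and L = F − V = 180.8 mol/h.

V = 277.1 mol/h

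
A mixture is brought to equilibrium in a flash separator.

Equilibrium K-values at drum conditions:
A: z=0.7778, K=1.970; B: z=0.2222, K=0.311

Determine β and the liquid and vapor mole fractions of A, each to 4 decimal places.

β = 0.8998, x_A = 0.4153, y_A = 0.8182

Material balance + equilibrium reduce to Σ zᵢ(Kᵢ−1)/(1+β(Kᵢ−1)) = 0.
g(0) = ΣzᵢKᵢ − 1 = 0.6014 and g(1) = 1 − Σzᵢ/Kᵢ = -0.1093, so a root lies in (0, 1).
Binary case is linear: z₁(K₁−1)(1+β(K₂−1)) + z₂(K₂−1)(1+β(K₁−1)) = 0
⇒ β = [z₁(K₁−1)+z₂(K₂−1)] / [−(K₁−1)(K₂−1)] = 0.60137/0.66833 = 0.8998
Compositions from xᵢ = zᵢ/(1+β(Kᵢ−1)), yᵢ = Kᵢxᵢ:
  A: x = 0.4153, y = 0.8182
  B: x = 0.5847, y = 0.1818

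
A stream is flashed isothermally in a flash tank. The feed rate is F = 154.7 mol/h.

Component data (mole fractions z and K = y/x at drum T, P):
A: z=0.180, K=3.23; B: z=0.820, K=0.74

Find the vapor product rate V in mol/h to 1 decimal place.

V = 50.2 mol/h

Rachford–Rice: g(ψ) = Σ zᵢ(Kᵢ−1)/(1+ψ(Kᵢ−1)) = 0.
Feasibility: ΣzᵢKᵢ = 1.188, Σzᵢ/Kᵢ = 1.164 — both > 1, two phases present.
Iterate (Newton) starting at ψ = 0.52:
  ψ = 0.520: g = -0.0607, g' = -0.266 → ψ = 0.292
  ψ = 0.292: g = 0.0124, g' = -0.393 → ψ = 0.323
  ψ = 0.323: g = 0.0004, g' = -0.368 → ψ = 0.325
Converged at ψ = 0.325.
Then V = ψ·F = 0.3246·154.7 = 50.2 mol/h and L = F − V = 104.5 mol/h.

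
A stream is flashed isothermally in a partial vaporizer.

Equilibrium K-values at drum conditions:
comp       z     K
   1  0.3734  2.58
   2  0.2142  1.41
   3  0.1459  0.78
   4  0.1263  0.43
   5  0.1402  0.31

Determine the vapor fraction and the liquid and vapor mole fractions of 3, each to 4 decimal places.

Newton iteration, ψ⁰ = 0.56:
  ψ = 0.5600: g = 0.08443, g' = -0.5612 → ψ = 0.7104
  ψ = 0.7104: g = -0.00281, g' = -0.6112 → ψ = 0.7058
Converged at ψ = 0.7058.
Compositions from xᵢ = zᵢ/(1+ψ(Kᵢ−1)), yᵢ = Kᵢxᵢ:
  1: x = 0.1765, y = 0.4555
  2: x = 0.1661, y = 0.2342
  3: x = 0.1727, y = 0.1347
  4: x = 0.2113, y = 0.0909
  5: x = 0.2733, y = 0.0847

ψ = 0.7058, x_3 = 0.1727, y_3 = 0.1347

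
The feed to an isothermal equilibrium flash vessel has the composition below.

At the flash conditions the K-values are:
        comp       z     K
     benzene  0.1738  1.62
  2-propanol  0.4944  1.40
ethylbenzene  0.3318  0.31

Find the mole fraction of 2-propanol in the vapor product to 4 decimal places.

Rachford–Rice: g(ψ) = Σ zᵢ(Kᵢ−1)/(1+ψ(Kᵢ−1)) = 0.
g(0) = ΣzᵢKᵢ − 1 = 0.0766 and g(1) = 1 − Σzᵢ/Kᵢ = -0.5307, so a root lies in (0, 1).
Newton iteration, ψ⁰ = 0.3:
  ψ = 0.3000: g = -0.02128, g' = -0.3618 → ψ = 0.2412
  ψ = 0.2412: g = -0.00055, g' = -0.3437 → ψ = 0.2396
Converged at ψ = 0.2396.
Compositions from xᵢ = zᵢ/(1+ψ(Kᵢ−1)), yᵢ = Kᵢxᵢ:
  benzene: x = 0.1513, y = 0.2451
  2-propanol: x = 0.4512, y = 0.6316
  ethylbenzene: x = 0.3975, y = 0.1232

y_2-propanol = 0.6316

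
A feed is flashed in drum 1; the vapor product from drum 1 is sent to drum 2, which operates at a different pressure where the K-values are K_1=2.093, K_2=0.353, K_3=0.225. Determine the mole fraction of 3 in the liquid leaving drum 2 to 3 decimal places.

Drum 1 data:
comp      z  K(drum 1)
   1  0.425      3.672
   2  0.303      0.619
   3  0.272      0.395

Drum 1:
Rachford–Rice: g(ψ₁) = Σ zᵢ(Kᵢ−1)/(1+ψ₁(Kᵢ−1)) = 0.
g(0) = ΣzᵢKᵢ − 1 = 0.856 and g(1) = 1 − Σzᵢ/Kᵢ = -0.294, so a root lies in (0, 1).
Newton iteration, ψ₁⁰ = 0.5:
  ψ₁ = 0.500: g = 0.1076, g' = -0.828 → ψ₁ = 0.630
  ψ₁ = 0.630: g = 0.0054, g' = -0.758 → ψ₁ = 0.637
Converged at ψ₁ = 0.637.
Drum-1 compositions:
  1: x = 0.157, y = 0.577
  2: x = 0.400, y = 0.248
  3: x = 0.443, y = 0.175
Drum-2 feed = drum-1 vapor: z₂ = (0.5775, 0.2477, 0.1748).
Drum 2:
Material balance + equilibrium reduce to Σ zᵢ(Kᵢ−1)/(1+ψ₂(Kᵢ−1)) = 0.
Check two-phase: ΣzᵢKᵢ = 1.335 > 1 and Σzᵢ/Kᵢ = 1.755 > 1, so g(0) = 0.335 > 0 and g(1) = -0.755 < 0.
Newton–Raphson from ψ₂ = 0.63:
  ψ₂ = 0.630: g = -0.1615, g' = -0.938 → ψ₂ = 0.458
  ψ₂ = 0.458: g = -0.0171, g' = -0.768 → ψ₂ = 0.436
Converged at ψ₂ = 0.436.
  1: x = 0.391, y = 0.819
  2: x = 0.345, y = 0.122
  3: x = 0.264, y = 0.059

x_3 (drum 2) = 0.264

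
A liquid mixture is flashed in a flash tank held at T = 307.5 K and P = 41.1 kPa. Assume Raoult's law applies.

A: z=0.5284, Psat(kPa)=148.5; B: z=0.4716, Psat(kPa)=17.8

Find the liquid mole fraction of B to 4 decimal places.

Raoult's law: Kᵢ = Pᵢˢᵃᵗ/P = Pᵢˢᵃᵗ/41.1.
  K_A = 148.5/41.1 = 3.613139, K_B = 17.8/41.1 = 0.433090
Rachford–Rice: g(ψ) = Σ zᵢ(Kᵢ−1)/(1+ψ(Kᵢ−1)) = 0.
g(0) = ΣzᵢKᵢ − 1 = 1.1134 and g(1) = 1 − Σzᵢ/Kᵢ = -0.2352, so a root lies in (0, 1).
Binary case is linear: z₁(K₁−1)(1+ψ(K₂−1)) + z₂(K₂−1)(1+ψ(K₁−1)) = 0
⇒ ψ = [z₁(K₁−1)+z₂(K₂−1)] / [−(K₁−1)(K₂−1)] = 1.11343/1.48141 = 0.7516
Compositions from xᵢ = zᵢ/(1+ψ(Kᵢ−1)), yᵢ = Kᵢxᵢ:
  A: x = 0.1783, y = 0.6441
  B: x = 0.8217, y = 0.3559

x_B = 0.8217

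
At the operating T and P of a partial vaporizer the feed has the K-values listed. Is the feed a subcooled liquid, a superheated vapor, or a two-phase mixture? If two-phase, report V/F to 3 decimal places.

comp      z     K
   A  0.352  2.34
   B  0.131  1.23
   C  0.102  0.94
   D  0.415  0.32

two-phase, V/F = 0.306

ΣzᵢKᵢ = 1.213; Σzᵢ/Kᵢ = 1.662.
Both exceed 1, so a two-phase solution exists.
Let ψ = V/F and solve Σ zᵢ(Kᵢ−1)/(1+ψ(Kᵢ−1)) = 0.
Iterate (Newton) starting at ψ = 0.51:
  ψ = 0.510: g = -0.1312, g' = -0.679 → ψ = 0.317
  ψ = 0.317: g = -0.0067, g' = -0.630 → ψ = 0.306
Converged at ψ = 0.306.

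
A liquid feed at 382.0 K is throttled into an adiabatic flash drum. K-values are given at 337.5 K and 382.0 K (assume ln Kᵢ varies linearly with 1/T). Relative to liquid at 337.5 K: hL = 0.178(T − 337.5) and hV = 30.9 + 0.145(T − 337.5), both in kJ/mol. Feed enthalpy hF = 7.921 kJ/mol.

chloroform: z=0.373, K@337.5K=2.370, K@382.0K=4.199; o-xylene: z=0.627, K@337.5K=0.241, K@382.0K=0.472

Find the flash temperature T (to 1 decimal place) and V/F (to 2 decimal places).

Adiabatic flash: solve Rachford–Rice at each trial T, then check hF = ψ·hV(T) + (1−ψ)·hL(T).
  T = 337.5 K: K = (2.370, 0.241), RR gives ψ = 0.034, H_out = 1.044 kJ/mol
  T = 382.0 K: K = (4.199, 0.472), RR gives ψ = 0.510, H_out = 22.944 kJ/mol
  T = 359.8 K: K = (3.213, 0.345), RR gives ψ = 0.286, H_out = 12.590 kJ/mol
  T = 348.6 K: K = (2.771, 0.290), RR gives ψ = 0.171, H_out = 7.198 kJ/mol
  T = 354.2 K: K = (2.987, 0.316), RR gives ψ = 0.230, H_out = 9.956 kJ/mol
  T = 351.4 K: K = (2.878, 0.303), RR gives ψ = 0.201, H_out = 8.597 kJ/mol
  T = 350.0 K: K = (2.824, 0.296), RR gives ψ = 0.186, H_out = 7.903 kJ/mol
Linear interpolation between T = 350.0 (H_out = 7.903) and T = 351.4 (H_out = 8.597) on hF = 7.921 gives T ≈ 350.0 K, at which ψ = 0.19.

T = 350.0 K, V/F = 0.19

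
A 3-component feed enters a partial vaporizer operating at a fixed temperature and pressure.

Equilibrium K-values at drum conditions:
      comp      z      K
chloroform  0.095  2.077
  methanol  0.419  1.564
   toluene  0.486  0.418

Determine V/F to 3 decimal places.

V/F = 0.140

Material balance + equilibrium reduce to Σ zᵢ(Kᵢ−1)/(1+V/F(Kᵢ−1)) = 0.
g(0) = ΣzᵢKᵢ − 1 = 0.056 and g(1) = 1 − Σzᵢ/Kᵢ = -0.476, so a root lies in (0, 1).
Newton iteration, V/F⁰ = 0.5:
  V/F = 0.500: g = -0.1481, g' = -0.455 → V/F = 0.175
  V/F = 0.175: g = -0.0136, g' = -0.392 → V/F = 0.140
Converged at V/F = 0.140.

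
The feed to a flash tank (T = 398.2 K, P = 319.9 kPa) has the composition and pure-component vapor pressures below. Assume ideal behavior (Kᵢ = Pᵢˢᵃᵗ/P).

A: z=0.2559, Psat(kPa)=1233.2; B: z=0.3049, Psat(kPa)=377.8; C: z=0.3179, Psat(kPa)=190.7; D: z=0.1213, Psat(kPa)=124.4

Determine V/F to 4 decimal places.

V/F = 0.6668

Raoult's law: Kᵢ = Pᵢˢᵃᵗ/P = Pᵢˢᵃᵗ/319.9.
  K_A = 1233.2/319.9 = 3.854955, K_B = 377.8/319.9 = 1.180994, K_C = 190.7/319.9 = 0.596124, K_D = 124.4/319.9 = 0.388872
Material balance + equilibrium reduce to Σ zᵢ(Kᵢ−1)/(1+V/F(Kᵢ−1)) = 0.
Feasibility: ΣzᵢKᵢ = 1.5832, Σzᵢ/Kᵢ = 1.1698 — both > 1, two phases present.
Iterate (Newton) starting at V/F = 0.5:
  V/F = 0.5000: g = 0.08394, g' = -0.5377 → V/F = 0.6561
  V/F = 0.6561: g = 0.00518, g' = -0.4829 → V/F = 0.6668
Converged at V/F = 0.6668.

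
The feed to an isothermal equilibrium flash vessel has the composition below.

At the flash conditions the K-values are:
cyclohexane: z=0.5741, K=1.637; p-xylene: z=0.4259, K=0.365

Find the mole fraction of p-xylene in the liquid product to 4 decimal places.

x_p-xylene = 0.5008

Material balance + equilibrium reduce to Σ zᵢ(Kᵢ−1)/(1+ψ(Kᵢ−1)) = 0.
Check two-phase: ΣzᵢKᵢ = 1.0953 > 1 and Σzᵢ/Kᵢ = 1.5176 > 1, so g(0) = 0.0953 > 0 and g(1) = -0.5176 < 0.
Binary case is linear: z₁(K₁−1)(1+ψ(K₂−1)) + z₂(K₂−1)(1+ψ(K₁−1)) = 0
⇒ ψ = [z₁(K₁−1)+z₂(K₂−1)] / [−(K₁−1)(K₂−1)] = 0.09526/0.40449 = 0.2355
Compositions from xᵢ = zᵢ/(1+ψ(Kᵢ−1)), yᵢ = Kᵢxᵢ:
  cyclohexane: x = 0.4992, y = 0.8172
  p-xylene: x = 0.5008, y = 0.1828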